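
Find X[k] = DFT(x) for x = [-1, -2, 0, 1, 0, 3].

X[k] = Σ(n=0 to 5) x[n] · ω_6^(nk)
where ω_6 = e^(-2πi/6)

Computing each X[k]:
X[0] = 1
X[1] = -1.5000+4.3301i
X[2] = -0.5000+4.3301i
X[3] = -3
X[4] = -0.5000-4.3301i
X[5] = -1.5000-4.3301i

X = [1, -1.5000+4.3301i, -0.5000+4.3301i, -3, -0.5000-4.3301i, -1.5000-4.3301i]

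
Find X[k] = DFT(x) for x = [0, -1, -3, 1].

X[k] = Σ(n=0 to 3) x[n] · ω_4^(nk)
where ω_4 = e^(-2πi/4)

Computing each X[k]:
X[0] = -3
X[1] = 3+2i
X[2] = -3
X[3] = 3-2i

X = [-3, 3+2i, -3, 3-2i]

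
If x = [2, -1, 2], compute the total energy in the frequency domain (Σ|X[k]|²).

Parseval: Σ|x[n]|² = (1/N)Σ|X[k]|², so Σ|X[k]|² = N·Σ|x[n]|² = 3·9.0000

Σ|X[k]|² = N·Σ|x[n]|² = 3·9.0000 = 27.0000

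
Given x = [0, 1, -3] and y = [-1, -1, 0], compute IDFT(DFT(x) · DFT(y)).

(x ⊛ y)[n] = Σ(m=0 to 2) x[m] · y[(n-m) mod 3]

Computing each output sample:
(x ⊛ y)[0] = 3
(x ⊛ y)[1] = -1
(x ⊛ y)[2] = 2

x ⊛ y = [3, -1, 2]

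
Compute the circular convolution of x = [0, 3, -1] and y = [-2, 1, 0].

(x ⊛ y)[n] = Σ(m=0 to 2) x[m] · y[(n-m) mod 3]

Computing each output sample:
(x ⊛ y)[0] = -1
(x ⊛ y)[1] = -6
(x ⊛ y)[2] = 5

x ⊛ y = [-1, -6, 5]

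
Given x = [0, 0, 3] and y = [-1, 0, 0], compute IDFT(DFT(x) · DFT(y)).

(x ⊛ y)[n] = Σ(m=0 to 2) x[m] · y[(n-m) mod 3]

Computing each output sample:
(x ⊛ y)[0] = 0
(x ⊛ y)[1] = 0
(x ⊛ y)[2] = -3

x ⊛ y = [0, 0, -3]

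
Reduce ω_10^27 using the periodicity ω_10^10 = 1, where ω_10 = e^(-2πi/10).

Since ω_10^10 = 1, powers reduce modulo 10.
27 mod 10 = 7
So ω_10^27 = ω_10^7 = e^(-2πi·7/10)

ω_10^27 = ω_10^7 = -0.3090+0.9511i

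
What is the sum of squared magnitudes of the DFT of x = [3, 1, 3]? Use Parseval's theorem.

Parseval: Σ|x[n]|² = (1/N)Σ|X[k]|², so Σ|X[k]|² = N·Σ|x[n]|² = 3·19.0000

Σ|X[k]|² = N·Σ|x[n]|² = 3·19.0000 = 57.0000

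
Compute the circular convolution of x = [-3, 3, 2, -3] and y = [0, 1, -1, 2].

(x ⊛ y)[n] = Σ(m=0 to 3) x[m] · y[(n-m) mod 4]

Computing each output sample:
(x ⊛ y)[0] = 1
(x ⊛ y)[1] = 4
(x ⊛ y)[2] = 0
(x ⊛ y)[3] = -7

x ⊛ y = [1, 4, 0, -7]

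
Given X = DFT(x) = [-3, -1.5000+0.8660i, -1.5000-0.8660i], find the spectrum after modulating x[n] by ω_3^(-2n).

Modulation property: DFT(ω_3^(-2n)·x[n]) = X[(k-2) mod 3], so circularly shift X by 2 positions.

X[k-2] = [-1.5000+0.8660i, -1.5000-0.8660i, -3]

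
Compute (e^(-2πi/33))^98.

Since ω_33^33 = 1, powers reduce modulo 33.
98 mod 33 = 32
So ω_33^98 = ω_33^32 = e^(-2πi·32/33)

ω_33^98 = ω_33^32 = 0.9819+0.1893i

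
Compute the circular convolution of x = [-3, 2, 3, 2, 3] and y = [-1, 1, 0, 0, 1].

(x ⊛ y)[n] = Σ(m=0 to 4) x[m] · y[(n-m) mod 5]

Computing each output sample:
(x ⊛ y)[0] = 8
(x ⊛ y)[1] = -2
(x ⊛ y)[2] = 1
(x ⊛ y)[3] = 4
(x ⊛ y)[4] = -4

x ⊛ y = [8, -2, 1, 4, -4]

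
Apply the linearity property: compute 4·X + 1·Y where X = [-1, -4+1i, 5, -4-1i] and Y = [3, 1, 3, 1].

By linearity: DFT(4x + 1y) = 4·DFT(x) + 1·DFT(y)
= 4·[-1, -4+1i, 5, -4-1i] + 1·[3, 1, 3, 1]

Computing element-wise:
Z[0] = 4·(-1) + 1·(3) = -1
Z[1] = 4·(-4+1i) + 1·(1) = -15+4i
Z[2] = 4·(5) + 1·(3) = 23
Z[3] = 4·(-4-1i) + 1·(1) = -15-4i

DFT(4x + 1y) = 4·X + 1·Y = [-1, -15+4i, 23, -15-4i]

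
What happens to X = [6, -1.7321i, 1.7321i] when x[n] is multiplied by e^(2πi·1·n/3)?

Modulation property: DFT(ω_3^(-1n)·x[n]) = X[(k-1) mod 3], so circularly shift X by 1 positions.

X[k-1] = [1.7321i, 6, -1.7321i]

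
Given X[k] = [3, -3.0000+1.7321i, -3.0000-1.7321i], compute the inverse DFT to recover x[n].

x[n] = (1/3) Σ(k=0 to 2) X[k] · e^(2πikn/3)

Computing each x[n]:
x[0] = -1
x[1] = 1
x[2] = 3

x = [-1, 1, 3]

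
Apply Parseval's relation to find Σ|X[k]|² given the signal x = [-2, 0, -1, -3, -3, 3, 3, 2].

Parseval: Σ|x[n]|² = (1/N)Σ|X[k]|², so Σ|X[k]|² = N·Σ|x[n]|² = 8·45.0000

Σ|X[k]|² = N·Σ|x[n]|² = 8·45.0000 = 360.0000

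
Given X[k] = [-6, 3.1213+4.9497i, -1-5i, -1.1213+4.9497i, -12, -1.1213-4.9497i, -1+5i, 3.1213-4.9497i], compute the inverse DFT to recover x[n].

x[n] = (1/8) Σ(k=0 to 7) X[k] · e^(2πikn/8)

Computing each x[n]:
x[0] = -2
x[1] = 1
x[2] = -2
x[3] = -3
x[4] = -3
x[5] = 3
x[6] = -2
x[7] = 2

x = [-2, 1, -2, -3, -3, 3, -2, 2]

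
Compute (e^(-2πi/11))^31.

Since ω_11^11 = 1, powers reduce modulo 11.
31 mod 11 = 9
So ω_11^31 = ω_11^9 = e^(-2πi·9/11)

ω_11^31 = ω_11^9 = 0.4154+0.9096i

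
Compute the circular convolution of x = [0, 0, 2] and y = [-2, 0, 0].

(x ⊛ y)[n] = Σ(m=0 to 2) x[m] · y[(n-m) mod 3]

Computing each output sample:
(x ⊛ y)[0] = 0
(x ⊛ y)[1] = 0
(x ⊛ y)[2] = -4

x ⊛ y = [0, 0, -4]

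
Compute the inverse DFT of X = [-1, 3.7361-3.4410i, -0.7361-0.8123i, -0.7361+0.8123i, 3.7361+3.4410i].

x[n] = (1/5) Σ(k=0 to 4) X[k] · e^(2πikn/5)

Computing each x[n]:
x[0] = 1
x[1] = 2
x[2] = -1
x[3] = -2
x[4] = -1

x = [1, 2, -1, -2, -1]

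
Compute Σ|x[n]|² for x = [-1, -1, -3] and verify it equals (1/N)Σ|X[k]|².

Time domain:
Σ|x[n]|² = |-1|² + |-1|² + |-3|² = 11.0000

Frequency domain:
(1/3)Σ|X[k]|² = (1/3)(|-5|² + |1.0000-1.7321i|² + |1.0000+1.7321i|²) = (1/3)·33.0000 = 11.0000

Both sides agree, confirming Parseval's theorem.

Σ|x[n]|² = (1/N)Σ|X[k]|² = 11.0000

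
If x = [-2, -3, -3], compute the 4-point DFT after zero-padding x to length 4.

Original 3-point DFT: [-8, 1, 1]
Zero-padded 4-point DFT provides frequency interpolation.

DFT_4([x, 0, ...]) = [-8, 1+3i, -2, 1-3i]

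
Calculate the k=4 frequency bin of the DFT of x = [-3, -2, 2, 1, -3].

X[4] = Σ(n=0 to 4) x[n] · ω_5^(4n) where ω_5 = e^(-2πi/5)
= (-3)·ω_5^0 + (-2)·ω_5^4 + (2)·ω_5^8 + (1)·ω_5^12 + (-3)·ω_5^16

X[4] = -6.9721+1.5388i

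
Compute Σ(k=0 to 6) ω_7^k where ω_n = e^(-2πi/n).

Sum of all nth roots of unity equals 0 for n > 1 (geometric series with r ≠ 1).

0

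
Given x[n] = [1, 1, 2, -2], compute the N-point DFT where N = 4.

X[k] = Σ(n=0 to 3) x[n] · ω_4^(nk)
where ω_4 = e^(-2πi/4)

Computing each X[k]:
X[0] = 2
X[1] = -1-3i
X[2] = 4
X[3] = -1+3i

X = [2, -1-3i, 4, -1+3i]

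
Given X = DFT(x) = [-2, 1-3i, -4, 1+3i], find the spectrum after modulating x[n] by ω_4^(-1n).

Modulation property: DFT(ω_4^(-1n)·x[n]) = X[(k-1) mod 4], so circularly shift X by 1 positions.

X[k-1] = [1+3i, -2, 1-3i, -4]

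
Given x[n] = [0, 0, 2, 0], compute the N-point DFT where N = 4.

X[k] = Σ(n=0 to 3) x[n] · ω_4^(nk)
where ω_4 = e^(-2πi/4)

Computing each X[k]:
X[0] = 2
X[1] = -2
X[2] = 2
X[3] = -2

X = [2, -2, 2, -2]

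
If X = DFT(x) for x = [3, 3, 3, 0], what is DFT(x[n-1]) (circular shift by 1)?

Time shift by 1: X_shifted[k] = ω_4^(1k) · X[k]
Shifted x = [0, 3, 3, 3]

DFT(x[n-1]) = [9, -3, -3, -3]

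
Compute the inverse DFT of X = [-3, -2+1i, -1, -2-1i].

x[n] = (1/4) Σ(k=0 to 3) X[k] · e^(2πikn/4)

Computing each x[n]:
x[0] = -2
x[1] = -1
x[2] = 0
x[3] = 0

x = [-2, -1, 0, 0]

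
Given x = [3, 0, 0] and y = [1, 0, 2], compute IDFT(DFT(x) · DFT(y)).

(x ⊛ y)[n] = Σ(m=0 to 2) x[m] · y[(n-m) mod 3]

Computing each output sample:
(x ⊛ y)[0] = 3
(x ⊛ y)[1] = 0
(x ⊛ y)[2] = 6

x ⊛ y = [3, 0, 6]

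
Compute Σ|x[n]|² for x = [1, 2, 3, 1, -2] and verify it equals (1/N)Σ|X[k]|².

Time domain:
Σ|x[n]|² = |1|² + |2|² + |3|² + |1|² + |-2|² = 19.0000

Frequency domain:
(1/5)Σ|X[k]|² = (1/5)(|5|² + |-2.2361-4.9798i|² + |2.2361-0.4490i|² + |2.2361+0.4490i|² + |-2.2361+4.9798i|²) = (1/5)·95.0000 = 19.0000

Both sides agree, confirming Parseval's theorem.

Σ|x[n]|² = (1/N)Σ|X[k]|² = 19.0000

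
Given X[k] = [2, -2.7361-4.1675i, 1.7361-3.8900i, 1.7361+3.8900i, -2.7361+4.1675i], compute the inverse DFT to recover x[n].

x[n] = (1/5) Σ(k=0 to 4) X[k] · e^(2πikn/5)

Computing each x[n]:
x[0] = 0
x[1] = 2
x[2] = 1
x[3] = 2
x[4] = -3

x = [0, 2, 1, 2, -3]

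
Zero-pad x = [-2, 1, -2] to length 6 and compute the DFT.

Original 3-point DFT: [-3, -1.5000-2.5981i, -1.5000+2.5981i]
Zero-padded 6-point DFT provides frequency interpolation.

DFT_6([x, 0, ...]) = [-3, -0.5000+0.8660i, -1.5000-2.5981i, -5, -1.5000+2.5981i, -0.5000-0.8660i]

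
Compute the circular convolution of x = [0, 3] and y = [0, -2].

(x ⊛ y)[n] = Σ(m=0 to 1) x[m] · y[(n-m) mod 2]

Computing each output sample:
(x ⊛ y)[0] = -6
(x ⊛ y)[1] = 0

x ⊛ y = [-6, 0]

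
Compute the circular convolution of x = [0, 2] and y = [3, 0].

(x ⊛ y)[n] = Σ(m=0 to 1) x[m] · y[(n-m) mod 2]

Computing each output sample:
(x ⊛ y)[0] = 0
(x ⊛ y)[1] = 6

x ⊛ y = [0, 6]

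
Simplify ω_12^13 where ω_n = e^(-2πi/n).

Since ω_12^12 = 1, powers reduce modulo 12.
13 mod 12 = 1
So ω_12^13 = ω_12^1 = e^(-2πi·1/12)

ω_12^13 = ω_12^1 = 0.8660-0.5000i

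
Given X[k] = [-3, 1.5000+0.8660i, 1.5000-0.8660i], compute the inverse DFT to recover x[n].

x[n] = (1/3) Σ(k=0 to 2) X[k] · e^(2πikn/3)

Computing each x[n]:
x[0] = 0
x[1] = -2
x[2] = -1

x = [0, -2, -1]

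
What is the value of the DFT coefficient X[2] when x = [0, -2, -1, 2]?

X[2] = Σ(n=0 to 3) x[n] · ω_4^(2n) where ω_4 = e^(-2πi/4)
= (0)·ω_4^0 + (-2)·ω_4^2 + (-1)·ω_4^4 + (2)·ω_4^6

X[2] = -1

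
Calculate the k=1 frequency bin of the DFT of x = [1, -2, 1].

X[1] = Σ(n=0 to 2) x[n] · ω_3^(1n) where ω_3 = e^(-2πi/3)
= (1)·ω_3^0 + (-2)·ω_3^1 + (1)·ω_3^2

X[1] = 1.5000+2.5981i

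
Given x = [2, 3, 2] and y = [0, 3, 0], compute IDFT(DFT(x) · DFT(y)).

(x ⊛ y)[n] = Σ(m=0 to 2) x[m] · y[(n-m) mod 3]

Computing each output sample:
(x ⊛ y)[0] = 6
(x ⊛ y)[1] = 6
(x ⊛ y)[2] = 9

x ⊛ y = [6, 6, 9]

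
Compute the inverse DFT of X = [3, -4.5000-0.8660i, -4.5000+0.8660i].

x[n] = (1/3) Σ(k=0 to 2) X[k] · e^(2πikn/3)

Computing each x[n]:
x[0] = -2
x[1] = 3
x[2] = 2

x = [-2, 3, 2]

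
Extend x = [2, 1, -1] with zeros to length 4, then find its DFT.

Original 3-point DFT: [2, 2.0000-1.7321i, 2.0000+1.7321i]
Zero-padded 4-point DFT provides frequency interpolation.

DFT_4([x, 0, ...]) = [2, 3-1i, 0, 3+1i]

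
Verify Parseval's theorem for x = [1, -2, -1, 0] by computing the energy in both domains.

Time domain:
Σ|x[n]|² = |1|² + |-2|² + |-1|² + |0|² = 6.0000

Frequency domain:
(1/4)Σ|X[k]|² = (1/4)(|-2|² + |2+2i|² + |2|² + |2-2i|²) = (1/4)·24.0000 = 6.0000

Both sides agree, confirming Parseval's theorem.

Σ|x[n]|² = (1/N)Σ|X[k]|² = 6.0000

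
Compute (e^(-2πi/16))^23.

Since ω_16^16 = 1, powers reduce modulo 16.
23 mod 16 = 7
So ω_16^23 = ω_16^7 = e^(-2πi·7/16)

ω_16^23 = ω_16^7 = -0.9239-0.3827i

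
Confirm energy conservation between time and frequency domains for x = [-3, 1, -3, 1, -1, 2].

Time domain:
Σ|x[n]|² = |-3|² + |1|² + |-3|² + |1|² + |-1|² + |2|² = 25.0000

Frequency domain:
(1/6)Σ|X[k]|² = (1/6)(|-3|² + |-0.5000+2.5981i|² + |-1.5000-0.8660i|² + |-11|² + |-1.5000+0.8660i|² + |-0.5000-2.5981i|²) = (1/6)·150.0000 = 25.0000

Both sides agree, confirming Parseval's theorem.

Σ|x[n]|² = (1/N)Σ|X[k]|² = 25.0000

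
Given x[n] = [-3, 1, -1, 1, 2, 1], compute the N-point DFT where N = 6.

X[k] = Σ(n=0 to 5) x[n] · ω_6^(nk)
where ω_6 = e^(-2πi/6)

Computing each X[k]:
X[0] = 1
X[1] = -3.5000+2.5981i
X[2] = -3.5000-2.5981i
X[3] = -5
X[4] = -3.5000+2.5981i
X[5] = -3.5000-2.5981i

X = [1, -3.5000+2.5981i, -3.5000-2.5981i, -5, -3.5000+2.5981i, -3.5000-2.5981i]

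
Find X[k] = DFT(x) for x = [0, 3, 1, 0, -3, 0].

X[k] = Σ(n=0 to 5) x[n] · ω_6^(nk)
where ω_6 = e^(-2πi/6)

Computing each X[k]:
X[0] = 1
X[1] = 2.5000-6.0622i
X[2] = -0.5000+0.8660i
X[3] = -5
X[4] = -0.5000-0.8660i
X[5] = 2.5000+6.0622i

X = [1, 2.5000-6.0622i, -0.5000+0.8660i, -5, -0.5000-0.8660i, 2.5000+6.0622i]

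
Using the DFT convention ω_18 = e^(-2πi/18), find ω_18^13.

ω_18^13 = e^(-2πi·13/18)
= cos(-2π·13/18) + i·sin(-2π·13/18)
= cos(-26π/18) + i·sin(-26π/18)

ω_18^13 = cos(-26π/18) + i·sin(-26π/18) = -0.1736+0.9848i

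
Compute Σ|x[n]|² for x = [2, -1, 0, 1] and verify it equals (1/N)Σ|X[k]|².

Time domain:
Σ|x[n]|² = |2|² + |-1|² + |0|² + |1|² = 6.0000

Frequency domain:
(1/4)Σ|X[k]|² = (1/4)(|2|² + |2+2i|² + |2|² + |2-2i|²) = (1/4)·24.0000 = 6.0000

Both sides agree, confirming Parseval's theorem.

Σ|x[n]|² = (1/N)Σ|X[k]|² = 6.0000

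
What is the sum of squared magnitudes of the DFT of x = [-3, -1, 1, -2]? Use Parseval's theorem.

Parseval: Σ|x[n]|² = (1/N)Σ|X[k]|², so Σ|X[k]|² = N·Σ|x[n]|² = 4·15.0000

Σ|X[k]|² = N·Σ|x[n]|² = 4·15.0000 = 60.0000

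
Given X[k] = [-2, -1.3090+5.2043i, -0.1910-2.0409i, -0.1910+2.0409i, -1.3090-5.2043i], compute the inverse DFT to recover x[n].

x[n] = (1/5) Σ(k=0 to 4) X[k] · e^(2πikn/5)

Computing each x[n]:
x[0] = -1
x[1] = -2
x[2] = -2
x[3] = 2
x[4] = 1

x = [-1, -2, -2, 2, 1]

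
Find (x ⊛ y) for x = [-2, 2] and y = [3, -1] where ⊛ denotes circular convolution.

(x ⊛ y)[n] = Σ(m=0 to 1) x[m] · y[(n-m) mod 2]

Computing each output sample:
(x ⊛ y)[0] = -8
(x ⊛ y)[1] = 8

x ⊛ y = [-8, 8]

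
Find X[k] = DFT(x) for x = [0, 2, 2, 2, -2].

X[k] = Σ(n=0 to 4) x[n] · ω_5^(nk)
where ω_5 = e^(-2πi/5)

Computing each X[k]:
X[0] = 4
X[1] = -3.2361-3.8042i
X[2] = 1.2361-2.3511i
X[3] = 1.2361+2.3511i
X[4] = -3.2361+3.8042i

X = [4, -3.2361-3.8042i, 1.2361-2.3511i, 1.2361+2.3511i, -3.2361+3.8042i]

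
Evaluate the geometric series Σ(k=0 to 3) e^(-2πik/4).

Sum of all nth roots of unity equals 0 for n > 1 (geometric series with r ≠ 1).

0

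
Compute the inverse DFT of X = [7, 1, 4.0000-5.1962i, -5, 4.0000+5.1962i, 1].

x[n] = (1/6) Σ(k=0 to 5) X[k] · e^(2πikn/6)

Computing each x[n]:
x[0] = 2
x[1] = 3
x[2] = -2
x[3] = 3
x[4] = 1
x[5] = 0

x = [2, 3, -2, 3, 1, 0]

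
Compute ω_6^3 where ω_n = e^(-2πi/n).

ω_6^3 = e^(-2πi·3/6)
= cos(-2π·3/6) + i·sin(-2π·3/6)
= cos(-6π/6) + i·sin(-6π/6)

ω_6^3 = cos(-6π/6) + i·sin(-6π/6) = -1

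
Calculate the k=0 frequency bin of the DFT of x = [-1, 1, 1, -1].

X[0] = Σ(n=0 to 3) x[n] · ω_4^0 = Σ x[n]
= (-1) + (1) + (1) + (-1)

X[0] = 0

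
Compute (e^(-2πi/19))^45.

Since ω_19^19 = 1, powers reduce modulo 19.
45 mod 19 = 7
So ω_19^45 = ω_19^7 = e^(-2πi·7/19)

ω_19^45 = ω_19^7 = -0.6773-0.7357i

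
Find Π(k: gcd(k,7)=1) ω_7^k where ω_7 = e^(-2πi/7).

The primitive 7th roots of unity are ω_7^k for k coprime to 7: k ∈ {1, 2, 3, 4, 5, 6}
Their product equals the constant term of the cyclotomic polynomial Φ_7(x) up to sign.
For n ≥ 3, the product of all primitive nth roots of unity is 1. (For n=1 it is 1; for n=2 it is -1.)

1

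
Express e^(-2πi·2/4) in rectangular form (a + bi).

ω_4^2 = e^(-2πi·2/4)
= cos(-2π·2/4) + i·sin(-2π·2/4)
= cos(-4π/4) + i·sin(-4π/4)

ω_4^2 = cos(-4π/4) + i·sin(-4π/4) = -1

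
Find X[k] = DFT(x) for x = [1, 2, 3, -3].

X[k] = Σ(n=0 to 3) x[n] · ω_4^(nk)
where ω_4 = e^(-2πi/4)

Computing each X[k]:
X[0] = 3
X[1] = -2-5i
X[2] = 5
X[3] = -2+5i

X = [3, -2-5i, 5, -2+5i]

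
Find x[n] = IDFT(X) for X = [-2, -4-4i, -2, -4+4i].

x[n] = (1/4) Σ(k=0 to 3) X[k] · e^(2πikn/4)

Computing each x[n]:
x[0] = -3
x[1] = 2
x[2] = 1
x[3] = -2

x = [-3, 2, 1, -2]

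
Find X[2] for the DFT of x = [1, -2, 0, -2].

X[2] = Σ(n=0 to 3) x[n] · ω_4^(2n) where ω_4 = e^(-2πi/4)
= (1)·ω_4^0 + (-2)·ω_4^2 + (0)·ω_4^4 + (-2)·ω_4^6

X[2] = 5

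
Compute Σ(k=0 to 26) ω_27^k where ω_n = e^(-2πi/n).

Sum of all nth roots of unity equals 0 for n > 1 (geometric series with r ≠ 1).

0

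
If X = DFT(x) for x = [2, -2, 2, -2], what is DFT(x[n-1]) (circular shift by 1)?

Time shift by 1: X_shifted[k] = ω_4^(1k) · X[k]
Shifted x = [-2, 2, -2, 2]

DFT(x[n-1]) = [0, 0, -8, 0]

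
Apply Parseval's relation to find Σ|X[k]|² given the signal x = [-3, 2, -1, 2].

Parseval: Σ|x[n]|² = (1/N)Σ|X[k]|², so Σ|X[k]|² = N·Σ|x[n]|² = 4·18.0000

Σ|X[k]|² = N·Σ|x[n]|² = 4·18.0000 = 72.0000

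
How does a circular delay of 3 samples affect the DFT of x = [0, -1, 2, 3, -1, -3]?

Time shift by 3: X_shifted[k] = ω_6^(3k) · X[k]
Shifted x = [3, -1, -3, 0, -1, 2]

DFT(x[n-3]) = [0, 5.5000+4.3301i, 4.5000+0.8660i, -2, 4.5000-0.8660i, 5.5000-4.3301i]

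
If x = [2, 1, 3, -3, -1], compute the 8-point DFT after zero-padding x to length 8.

Original 5-point DFT: [2, 2.0000-5.4288i, 2.0000+4.5308i, 2.0000-4.5308i, 2.0000+5.4288i]
Zero-padded 8-point DFT provides frequency interpolation.

DFT_8([x, 0, ...]) = [2, 5.8284-1.5858i, -2-4i, 0.1716+4.4142i, 6, 0.1716-4.4142i, -2+4i, 5.8284+1.5858i]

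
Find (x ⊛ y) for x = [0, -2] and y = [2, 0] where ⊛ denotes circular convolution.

(x ⊛ y)[n] = Σ(m=0 to 1) x[m] · y[(n-m) mod 2]

Computing each output sample:
(x ⊛ y)[0] = 0
(x ⊛ y)[1] = -4

x ⊛ y = [0, -4]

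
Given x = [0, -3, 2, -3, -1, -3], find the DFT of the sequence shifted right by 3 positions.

Time shift by 3: X_shifted[k] = ω_6^(3k) · X[k]
Shifted x = [-3, -1, -3, 0, -3, 2]

DFT(x[n-3]) = [-8, 0.5000+2.5981i, -0.5000+2.5981i, -10, -0.5000-2.5981i, 0.5000-2.5981i]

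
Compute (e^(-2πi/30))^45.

Since ω_30^30 = 1, powers reduce modulo 30.
45 mod 30 = 15
So ω_30^45 = ω_30^15 = e^(-2πi·15/30)

ω_30^45 = ω_30^15 = -1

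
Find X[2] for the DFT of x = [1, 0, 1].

X[2] = Σ(n=0 to 2) x[n] · ω_3^(2n) where ω_3 = e^(-2πi/3)
= (1)·ω_3^0 + (0)·ω_3^2 + (1)·ω_3^4

X[2] = 0.5000-0.8660i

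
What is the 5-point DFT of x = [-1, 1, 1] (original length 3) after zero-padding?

Original 3-point DFT: [1, -2, -2]
Zero-padded 5-point DFT provides frequency interpolation.

DFT_5([x, 0, ...]) = [1, -1.5000-1.5388i, -1.5000+0.3633i, -1.5000-0.3633i, -1.5000+1.5388i]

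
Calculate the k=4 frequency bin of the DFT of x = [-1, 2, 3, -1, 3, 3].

X[4] = Σ(n=0 to 5) x[n] · ω_6^(4n) where ω_6 = e^(-2πi/6)
= (-1)·ω_6^0 + (2)·ω_6^4 + (3)·ω_6^8 + (-1)·ω_6^12 + (3)·ω_6^16 + (3)·ω_6^20

X[4] = -7.5000-0.8660i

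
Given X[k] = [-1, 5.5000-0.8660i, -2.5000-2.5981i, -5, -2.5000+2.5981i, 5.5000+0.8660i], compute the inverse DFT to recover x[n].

x[n] = (1/6) Σ(k=0 to 5) X[k] · e^(2πikn/6)

Computing each x[n]:
x[0] = 0
x[1] = 3
x[2] = -2
x[3] = -2
x[4] = -1
x[5] = 1

x = [0, 3, -2, -2, -1, 1]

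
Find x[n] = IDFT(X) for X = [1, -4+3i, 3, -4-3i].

x[n] = (1/4) Σ(k=0 to 3) X[k] · e^(2πikn/4)

Computing each x[n]:
x[0] = -1
x[1] = -2
x[2] = 3
x[3] = 1

x = [-1, -2, 3, 1]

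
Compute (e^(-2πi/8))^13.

Since ω_8^8 = 1, powers reduce modulo 8.
13 mod 8 = 5
So ω_8^13 = ω_8^5 = e^(-2πi·5/8)

ω_8^13 = ω_8^5 = -0.7071+0.7071i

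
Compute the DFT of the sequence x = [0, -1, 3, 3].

X[k] = Σ(n=0 to 3) x[n] · ω_4^(nk)
where ω_4 = e^(-2πi/4)

Computing each X[k]:
X[0] = 5
X[1] = -3+4i
X[2] = 1
X[3] = -3-4i

X = [5, -3+4i, 1, -3-4i]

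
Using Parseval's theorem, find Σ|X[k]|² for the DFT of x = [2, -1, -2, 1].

Parseval: Σ|x[n]|² = (1/N)Σ|X[k]|², so Σ|X[k]|² = N·Σ|x[n]|² = 4·10.0000

Σ|X[k]|² = N·Σ|x[n]|² = 4·10.0000 = 40.0000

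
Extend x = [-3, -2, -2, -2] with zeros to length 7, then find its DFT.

Original 4-point DFT: [-9, -1, -1, -1]
Zero-padded 7-point DFT provides frequency interpolation.

DFT_7([x, 0, ...]) = [-9, -2.0000+4.3813i, -2.0000-0.4816i, -2.0000+1.2540i, -2.0000-1.2540i, -2.0000+0.4816i, -2.0000-4.3813i]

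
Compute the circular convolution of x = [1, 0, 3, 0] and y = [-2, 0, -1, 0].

(x ⊛ y)[n] = Σ(m=0 to 3) x[m] · y[(n-m) mod 4]

Computing each output sample:
(x ⊛ y)[0] = -5
(x ⊛ y)[1] = 0
(x ⊛ y)[2] = -7
(x ⊛ y)[3] = 0

x ⊛ y = [-5, 0, -7, 0]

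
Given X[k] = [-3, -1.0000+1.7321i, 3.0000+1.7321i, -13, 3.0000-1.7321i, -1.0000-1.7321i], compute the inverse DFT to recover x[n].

x[n] = (1/6) Σ(k=0 to 5) X[k] · e^(2πikn/6)

Computing each x[n]:
x[0] = -2
x[1] = 0
x[2] = -3
x[3] = 3
x[4] = -3
x[5] = 2

x = [-2, 0, -3, 3, -3, 2]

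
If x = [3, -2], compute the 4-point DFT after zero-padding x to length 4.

Original 2-point DFT: [1, 5]
Zero-padded 4-point DFT provides frequency interpolation.

DFT_4([x, 0, ...]) = [1, 3+2i, 5, 3-2i]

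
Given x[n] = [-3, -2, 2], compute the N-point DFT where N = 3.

X[k] = Σ(n=0 to 2) x[n] · ω_3^(nk)
where ω_3 = e^(-2πi/3)

Computing each X[k]:
X[0] = -3
X[1] = -3.0000+3.4641i
X[2] = -3.0000-3.4641i

X = [-3, -3.0000+3.4641i, -3.0000-3.4641i]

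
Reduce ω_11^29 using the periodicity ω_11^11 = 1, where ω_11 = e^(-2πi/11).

Since ω_11^11 = 1, powers reduce modulo 11.
29 mod 11 = 7
So ω_11^29 = ω_11^7 = e^(-2πi·7/11)

ω_11^29 = ω_11^7 = -0.6549+0.7557i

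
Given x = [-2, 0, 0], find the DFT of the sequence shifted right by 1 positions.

Time shift by 1: X_shifted[k] = ω_3^(1k) · X[k]
Shifted x = [0, -2, 0]

DFT(x[n-1]) = [-2, 1.0000+1.7321i, 1.0000-1.7321i]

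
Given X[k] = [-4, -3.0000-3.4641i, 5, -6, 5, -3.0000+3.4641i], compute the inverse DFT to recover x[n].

x[n] = (1/6) Σ(k=0 to 5) X[k] · e^(2πikn/6)

Computing each x[n]:
x[0] = -1
x[1] = 0
x[2] = -1
x[3] = 3
x[4] = -3
x[5] = -2

x = [-1, 0, -1, 3, -3, -2]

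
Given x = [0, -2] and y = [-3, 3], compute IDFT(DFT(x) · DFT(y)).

(x ⊛ y)[n] = Σ(m=0 to 1) x[m] · y[(n-m) mod 2]

Computing each output sample:
(x ⊛ y)[0] = -6
(x ⊛ y)[1] = 6

x ⊛ y = [-6, 6]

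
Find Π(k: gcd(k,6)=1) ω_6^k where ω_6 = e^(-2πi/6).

The primitive 6th roots of unity are ω_6^k for k coprime to 6: k ∈ {1, 5}
Their product equals the constant term of the cyclotomic polynomial Φ_6(x) up to sign.
For n ≥ 3, the product of all primitive nth roots of unity is 1. (For n=1 it is 1; for n=2 it is -1.)

1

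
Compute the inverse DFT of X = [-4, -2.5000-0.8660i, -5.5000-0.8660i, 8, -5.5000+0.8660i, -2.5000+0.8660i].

x[n] = (1/6) Σ(k=0 to 5) X[k] · e^(2πikn/6)

Computing each x[n]:
x[0] = -2
x[1] = -1
x[2] = 2
x[3] = -3
x[4] = 2
x[5] = -2

x = [-2, -1, 2, -3, 2, -2]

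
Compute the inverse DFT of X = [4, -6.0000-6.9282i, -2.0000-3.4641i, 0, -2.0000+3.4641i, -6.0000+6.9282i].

x[n] = (1/6) Σ(k=0 to 5) X[k] · e^(2πikn/6)

Computing each x[n]:
x[0] = -2
x[1] = 3
x[2] = 3
x[3] = 2
x[4] = 1
x[5] = -3

x = [-2, 3, 3, 2, 1, -3]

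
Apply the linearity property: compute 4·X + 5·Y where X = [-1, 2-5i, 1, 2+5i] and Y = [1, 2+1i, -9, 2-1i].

By linearity: DFT(4x + 5y) = 4·DFT(x) + 5·DFT(y)
= 4·[-1, 2-5i, 1, 2+5i] + 5·[1, 2+1i, -9, 2-1i]

Computing element-wise:
Z[0] = 4·(-1) + 5·(1) = 1
Z[1] = 4·(2-5i) + 5·(2+1i) = 18-15i
Z[2] = 4·(1) + 5·(-9) = -41
Z[3] = 4·(2+5i) + 5·(2-1i) = 18+15i

DFT(4x + 5y) = 4·X + 5·Y = [1, 18-15i, -41, 18+15i]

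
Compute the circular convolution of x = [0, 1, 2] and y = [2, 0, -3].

(x ⊛ y)[n] = Σ(m=0 to 2) x[m] · y[(n-m) mod 3]

Computing each output sample:
(x ⊛ y)[0] = -3
(x ⊛ y)[1] = -4
(x ⊛ y)[2] = 4

x ⊛ y = [-3, -4, 4]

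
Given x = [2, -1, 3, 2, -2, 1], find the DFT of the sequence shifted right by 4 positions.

Time shift by 4: X_shifted[k] = ω_6^(4k) · X[k]
Shifted x = [3, 2, -2, 1, 2, -1]

DFT(x[n-4]) = [5, 2.5000+0.8660i, 3.5000-6.0622i, 1, 3.5000+6.0622i, 2.5000-0.8660i]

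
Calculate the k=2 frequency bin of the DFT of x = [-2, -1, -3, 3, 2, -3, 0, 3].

X[2] = Σ(n=0 to 7) x[n] · ω_8^(2n) where ω_8 = e^(-2πi/8)
= (-2)·ω_8^0 + (-1)·ω_8^2 + (-3)·ω_8^4 + (3)·ω_8^6 + (2)·ω_8^8 + (-3)·ω_8^10 + (0)·ω_8^12 + (3)·ω_8^14

X[2] = 3+10i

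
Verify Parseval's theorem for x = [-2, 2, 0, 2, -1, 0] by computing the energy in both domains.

Time domain:
Σ|x[n]|² = |-2|² + |2|² + |0|² + |2|² + |-1|² + |0|² = 13.0000

Frequency domain:
(1/6)Σ|X[k]|² = (1/6)(|1|² + |-2.5000-2.5981i|² + |-0.5000-0.8660i|² + |-7|² + |-0.5000+0.8660i|² + |-2.5000+2.5981i|²) = (1/6)·78.0000 = 13.0000

Both sides agree, confirming Parseval's theorem.

Σ|x[n]|² = (1/N)Σ|X[k]|² = 13.0000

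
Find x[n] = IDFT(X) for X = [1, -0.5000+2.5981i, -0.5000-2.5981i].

x[n] = (1/3) Σ(k=0 to 2) X[k] · e^(2πikn/3)

Computing each x[n]:
x[0] = 0
x[1] = -1
x[2] = 2

x = [0, -1, 2]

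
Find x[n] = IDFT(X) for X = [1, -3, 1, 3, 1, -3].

x[n] = (1/6) Σ(k=0 to 5) X[k] · e^(2πikn/6)

Computing each x[n]:
x[0] = 0
x[1] = -1
x[2] = 1
x[3] = 1
x[4] = 1
x[5] = -1

x = [0, -1, 1, 1, 1, -1]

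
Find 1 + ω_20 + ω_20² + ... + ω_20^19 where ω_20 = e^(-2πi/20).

Sum of all nth roots of unity equals 0 for n > 1 (geometric series with r ≠ 1).

0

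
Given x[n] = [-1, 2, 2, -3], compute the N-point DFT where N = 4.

X[k] = Σ(n=0 to 3) x[n] · ω_4^(nk)
where ω_4 = e^(-2πi/4)

Computing each X[k]:
X[0] = 0
X[1] = -3-5i
X[2] = 2
X[3] = -3+5i

X = [0, -3-5i, 2, -3+5i]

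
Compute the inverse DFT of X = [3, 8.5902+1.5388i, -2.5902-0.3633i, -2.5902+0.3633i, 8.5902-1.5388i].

x[n] = (1/5) Σ(k=0 to 4) X[k] · e^(2πikn/5)

Computing each x[n]:
x[0] = 3
x[1] = 2
x[2] = -3
x[3] = -2
x[4] = 3

x = [3, 2, -3, -2, 3]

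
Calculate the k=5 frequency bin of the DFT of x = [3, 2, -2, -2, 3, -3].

X[5] = Σ(n=0 to 5) x[n] · ω_6^(5n) where ω_6 = e^(-2πi/6)
= (3)·ω_6^0 + (2)·ω_6^5 + (-2)·ω_6^10 + (-2)·ω_6^15 + (3)·ω_6^20 + (-3)·ω_6^25

X[5] = 4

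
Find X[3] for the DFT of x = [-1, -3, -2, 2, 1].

X[3] = Σ(n=0 to 4) x[n] · ω_5^(3n) where ω_5 = e^(-2πi/5)
= (-1)·ω_5^0 + (-3)·ω_5^3 + (-2)·ω_5^6 + (2)·ω_5^9 + (1)·ω_5^12

X[3] = 0.6180+1.4531i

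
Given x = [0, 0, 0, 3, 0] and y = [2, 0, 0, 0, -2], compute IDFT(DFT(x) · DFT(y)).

(x ⊛ y)[n] = Σ(m=0 to 4) x[m] · y[(n-m) mod 5]

Computing each output sample:
(x ⊛ y)[0] = 0
(x ⊛ y)[1] = 0
(x ⊛ y)[2] = -6
(x ⊛ y)[3] = 6
(x ⊛ y)[4] = 0

x ⊛ y = [0, 0, -6, 6, 0]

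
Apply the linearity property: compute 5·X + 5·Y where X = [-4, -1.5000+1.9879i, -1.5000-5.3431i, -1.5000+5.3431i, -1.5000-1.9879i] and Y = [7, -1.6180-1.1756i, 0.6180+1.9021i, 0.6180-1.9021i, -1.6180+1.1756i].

By linearity: DFT(5x + 5y) = 5·DFT(x) + 5·DFT(y)
= 5·[-4, -1.5000+1.9879i, -1.5000-5.3431i, -1.5000+5.3431i, -1.5000-1.9879i] + 5·[7, -1.6180-1.1756i, 0.6180+1.9021i, 0.6180-1.9021i, -1.6180+1.1756i]

Computing element-wise:
Z[0] = 5·(-4) + 5·(7) = 15
Z[1] = 5·(-1.5000+1.9879i) + 5·(-1.6180-1.1756i) = -15.5900+4.0615i
Z[2] = 5·(-1.5000-5.3431i) + 5·(0.6180+1.9021i) = -4.4100-17.2050i
Z[3] = 5·(-1.5000+5.3431i) + 5·(0.6180-1.9021i) = -4.4100+17.2050i
Z[4] = 5·(-1.5000-1.9879i) + 5·(-1.6180+1.1756i) = -15.5900-4.0615i

DFT(5x + 5y) = 5·X + 5·Y = [15, -15.5900+4.0615i, -4.4100-17.2050i, -4.4100+17.2050i, -15.5900-4.0615i]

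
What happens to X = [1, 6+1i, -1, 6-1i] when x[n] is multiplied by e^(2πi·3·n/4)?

Modulation property: DFT(ω_4^(-3n)·x[n]) = X[(k-3) mod 4], so circularly shift X by 3 positions.

X[k-3] = [6+1i, -1, 6-1i, 1]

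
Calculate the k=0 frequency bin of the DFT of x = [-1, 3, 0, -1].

X[0] = Σ(n=0 to 3) x[n] · ω_4^0 = Σ x[n]
= (-1) + (3) + (0) + (-1)

X[0] = 1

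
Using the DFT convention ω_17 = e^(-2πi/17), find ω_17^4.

ω_17^4 = e^(-2πi·4/17)
= cos(-2π·4/17) + i·sin(-2π·4/17)
= cos(-8π/17) + i·sin(-8π/17)

ω_17^4 = cos(-8π/17) + i·sin(-8π/17) = 0.0923-0.9957i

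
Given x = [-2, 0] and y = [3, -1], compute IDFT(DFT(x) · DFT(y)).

(x ⊛ y)[n] = Σ(m=0 to 1) x[m] · y[(n-m) mod 2]

Computing each output sample:
(x ⊛ y)[0] = -6
(x ⊛ y)[1] = 2

x ⊛ y = [-6, 2]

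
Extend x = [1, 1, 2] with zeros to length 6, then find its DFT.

Original 3-point DFT: [4, -0.5000+0.8660i, -0.5000-0.8660i]
Zero-padded 6-point DFT provides frequency interpolation.

DFT_6([x, 0, ...]) = [4, 0.5000-2.5981i, -0.5000+0.8660i, 2, -0.5000-0.8660i, 0.5000+2.5981i]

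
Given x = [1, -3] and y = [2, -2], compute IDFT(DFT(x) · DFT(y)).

(x ⊛ y)[n] = Σ(m=0 to 1) x[m] · y[(n-m) mod 2]

Computing each output sample:
(x ⊛ y)[0] = 8
(x ⊛ y)[1] = -8

x ⊛ y = [8, -8]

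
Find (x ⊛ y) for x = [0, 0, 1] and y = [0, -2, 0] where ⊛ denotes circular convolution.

(x ⊛ y)[n] = Σ(m=0 to 2) x[m] · y[(n-m) mod 3]

Computing each output sample:
(x ⊛ y)[0] = -2
(x ⊛ y)[1] = 0
(x ⊛ y)[2] = 0

x ⊛ y = [-2, 0, 0]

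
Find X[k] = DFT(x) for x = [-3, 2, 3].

X[k] = Σ(n=0 to 2) x[n] · ω_3^(nk)
where ω_3 = e^(-2πi/3)

Computing each X[k]:
X[0] = 2
X[1] = -5.5000+0.8660i
X[2] = -5.5000-0.8660i

X = [2, -5.5000+0.8660i, -5.5000-0.8660i]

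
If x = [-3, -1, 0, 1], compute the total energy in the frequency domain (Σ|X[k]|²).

Parseval: Σ|x[n]|² = (1/N)Σ|X[k]|², so Σ|X[k]|² = N·Σ|x[n]|² = 4·11.0000

Σ|X[k]|² = N·Σ|x[n]|² = 4·11.0000 = 44.0000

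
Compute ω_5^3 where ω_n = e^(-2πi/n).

ω_5^3 = e^(-2πi·3/5)
= cos(-2π·3/5) + i·sin(-2π·3/5)
= cos(-6π/5) + i·sin(-6π/5)

ω_5^3 = cos(-6π/5) + i·sin(-6π/5) = -0.8090+0.5878i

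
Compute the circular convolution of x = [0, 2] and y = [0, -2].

(x ⊛ y)[n] = Σ(m=0 to 1) x[m] · y[(n-m) mod 2]

Computing each output sample:
(x ⊛ y)[0] = -4
(x ⊛ y)[1] = 0

x ⊛ y = [-4, 0]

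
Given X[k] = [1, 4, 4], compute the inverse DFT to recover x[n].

x[n] = (1/3) Σ(k=0 to 2) X[k] · e^(2πikn/3)

Computing each x[n]:
x[0] = 3
x[1] = -1
x[2] = -1

x = [3, -1, -1]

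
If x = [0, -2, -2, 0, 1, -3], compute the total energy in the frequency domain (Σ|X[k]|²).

Parseval: Σ|x[n]|² = (1/N)Σ|X[k]|², so Σ|X[k]|² = N·Σ|x[n]|² = 6·18.0000

Σ|X[k]|² = N·Σ|x[n]|² = 6·18.0000 = 108.0000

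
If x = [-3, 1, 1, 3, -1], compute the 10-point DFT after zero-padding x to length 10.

Original 5-point DFT: [1, -6.2361-0.7265i, -1.7639-3.0777i, -1.7639+3.0777i, -6.2361+0.7265i]
Zero-padded 10-point DFT provides frequency interpolation.

DFT_10([x, 0, ...]) = [1, -2.0000-3.8042i, -6.2361-0.7265i, -2.0000+2.3511i, -1.7639-3.0777i, -7, -1.7639+3.0777i, -2.0000-2.3511i, -6.2361+0.7265i, -2.0000+3.8042i]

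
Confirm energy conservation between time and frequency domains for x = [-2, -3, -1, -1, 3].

Time domain:
Σ|x[n]|² = |-2|² + |-3|² + |-1|² + |-1|² + |3|² = 24.0000

Frequency domain:
(1/5)Σ|X[k]|² = (1/5)(|-4|² + |-0.3820+5.7063i|² + |-2.6180+3.5267i|² + |-2.6180-3.5267i|² + |-0.3820-5.7063i|²) = (1/5)·120.0000 = 24.0000

Both sides agree, confirming Parseval's theorem.

Σ|x[n]|² = (1/N)Σ|X[k]|² = 24.0000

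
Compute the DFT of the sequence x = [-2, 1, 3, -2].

X[k] = Σ(n=0 to 3) x[n] · ω_4^(nk)
where ω_4 = e^(-2πi/4)

Computing each X[k]:
X[0] = 0
X[1] = -5-3i
X[2] = 2
X[3] = -5+3i

X = [0, -5-3i, 2, -5+3i]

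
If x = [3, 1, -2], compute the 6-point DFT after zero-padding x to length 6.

Original 3-point DFT: [2, 3.5000-2.5981i, 3.5000+2.5981i]
Zero-padded 6-point DFT provides frequency interpolation.

DFT_6([x, 0, ...]) = [2, 4.5000+0.8660i, 3.5000-2.5981i, 0, 3.5000+2.5981i, 4.5000-0.8660i]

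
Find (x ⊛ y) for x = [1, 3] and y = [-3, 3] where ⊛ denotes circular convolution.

(x ⊛ y)[n] = Σ(m=0 to 1) x[m] · y[(n-m) mod 2]

Computing each output sample:
(x ⊛ y)[0] = 6
(x ⊛ y)[1] = -6

x ⊛ y = [6, -6]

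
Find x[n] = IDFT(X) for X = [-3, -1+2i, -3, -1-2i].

x[n] = (1/4) Σ(k=0 to 3) X[k] · e^(2πikn/4)

Computing each x[n]:
x[0] = -2
x[1] = -1
x[2] = -1
x[3] = 1

x = [-2, -1, -1, 1]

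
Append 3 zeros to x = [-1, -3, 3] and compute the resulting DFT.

Original 3-point DFT: [-1, -1.0000+5.1962i, -1.0000-5.1962i]
Zero-padded 6-point DFT provides frequency interpolation.

DFT_6([x, 0, ...]) = [-1, -4, -1.0000+5.1962i, 5, -1.0000-5.1962i, -4]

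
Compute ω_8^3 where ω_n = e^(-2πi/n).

ω_8^3 = e^(-2πi·3/8)
= cos(-2π·3/8) + i·sin(-2π·3/8)
= cos(-6π/8) + i·sin(-6π/8)

ω_8^3 = cos(-6π/8) + i·sin(-6π/8) = -0.7071-0.7071i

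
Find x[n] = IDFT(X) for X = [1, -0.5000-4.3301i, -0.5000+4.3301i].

x[n] = (1/3) Σ(k=0 to 2) X[k] · e^(2πikn/3)

Computing each x[n]:
x[0] = 0
x[1] = 3
x[2] = -2

x = [0, 3, -2]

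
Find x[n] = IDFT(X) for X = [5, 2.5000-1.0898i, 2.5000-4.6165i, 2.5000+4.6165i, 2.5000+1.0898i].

x[n] = (1/5) Σ(k=0 to 4) X[k] · e^(2πikn/5)

Computing each x[n]:
x[0] = 3
x[1] = 2
x[2] = -1
x[3] = 2
x[4] = -1

x = [3, 2, -1, 2, -1]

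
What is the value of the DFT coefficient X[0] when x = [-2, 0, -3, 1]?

X[0] = Σ(n=0 to 3) x[n] · ω_4^0 = Σ x[n]
= (-2) + (0) + (-3) + (1)

X[0] = -4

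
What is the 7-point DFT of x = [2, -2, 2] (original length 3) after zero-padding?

Original 3-point DFT: [2, 2.0000+3.4641i, 2.0000-3.4641i]
Zero-padded 7-point DFT provides frequency interpolation.

DFT_7([x, 0, ...]) = [2, 0.3080-0.3862i, 0.6431+2.8176i, 5.0489+2.4314i, 5.0489-2.4314i, 0.6431-2.8176i, 0.3080+0.3862i]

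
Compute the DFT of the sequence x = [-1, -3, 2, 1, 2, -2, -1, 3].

X[k] = Σ(n=0 to 7) x[n] · ω_8^(nk)
where ω_8 = e^(-2πi/8)

Computing each X[k]:
X[0] = 1
X[1] = -2.2929-0.8787i
X[2] = 9i
X[3] = -3.7071+5.1213i
X[4] = 3
X[5] = -3.7071-5.1213i
X[6] = -9i
X[7] = -2.2929+0.8787i

X = [1, -2.2929-0.8787i, 9i, -3.7071+5.1213i, 3, -3.7071-5.1213i, -9i, -2.2929+0.8787i]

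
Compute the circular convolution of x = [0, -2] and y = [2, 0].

(x ⊛ y)[n] = Σ(m=0 to 1) x[m] · y[(n-m) mod 2]

Computing each output sample:
(x ⊛ y)[0] = 0
(x ⊛ y)[1] = -4

x ⊛ y = [0, -4]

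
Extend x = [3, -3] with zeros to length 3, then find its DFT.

Original 2-point DFT: [0, 6]
Zero-padded 3-point DFT provides frequency interpolation.

DFT_3([x, 0, ...]) = [0, 4.5000+2.5981i, 4.5000-2.5981i]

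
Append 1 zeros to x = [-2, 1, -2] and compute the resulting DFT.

Original 3-point DFT: [-3, -1.5000-2.5981i, -1.5000+2.5981i]
Zero-padded 4-point DFT provides frequency interpolation.

DFT_4([x, 0, ...]) = [-3, -1i, -5, 1i]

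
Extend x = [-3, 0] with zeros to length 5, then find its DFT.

Original 2-point DFT: [-3, -3]
Zero-padded 5-point DFT provides frequency interpolation.

DFT_5([x, 0, ...]) = [-3, -3, -3, -3, -3]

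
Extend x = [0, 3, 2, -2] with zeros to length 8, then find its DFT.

Original 4-point DFT: [3, -2-5i, 1, -2+5i]
Zero-padded 8-point DFT provides frequency interpolation.

DFT_8([x, 0, ...]) = [3, 3.5355-2.7071i, -2-5i, -3.5355+1.2929i, 1, -3.5355-1.2929i, -2+5i, 3.5355+2.7071i]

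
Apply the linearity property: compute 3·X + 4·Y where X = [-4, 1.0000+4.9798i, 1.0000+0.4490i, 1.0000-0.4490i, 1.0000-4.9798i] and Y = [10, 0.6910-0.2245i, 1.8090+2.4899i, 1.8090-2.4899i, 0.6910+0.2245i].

By linearity: DFT(3x + 4y) = 3·DFT(x) + 4·DFT(y)
= 3·[-4, 1.0000+4.9798i, 1.0000+0.4490i, 1.0000-0.4490i, 1.0000-4.9798i] + 4·[10, 0.6910-0.2245i, 1.8090+2.4899i, 1.8090-2.4899i, 0.6910+0.2245i]

Computing element-wise:
Z[0] = 3·(-4) + 4·(10) = 28
Z[1] = 3·(1.0000+4.9798i) + 4·(0.6910-0.2245i) = 5.7640+14.0414i
Z[2] = 3·(1.0000+0.4490i) + 4·(1.8090+2.4899i) = 10.2360+11.3066i
Z[3] = 3·(1.0000-0.4490i) + 4·(1.8090-2.4899i) = 10.2360-11.3066i
Z[4] = 3·(1.0000-4.9798i) + 4·(0.6910+0.2245i) = 5.7640-14.0414i

DFT(3x + 4y) = 3·X + 4·Y = [28, 5.7640+14.0414i, 10.2360+11.3066i, 10.2360-11.3066i, 5.7640-14.0414i]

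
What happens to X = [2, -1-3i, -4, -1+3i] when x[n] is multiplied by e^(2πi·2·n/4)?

Modulation property: DFT(ω_4^(-2n)·x[n]) = X[(k-2) mod 4], so circularly shift X by 2 positions.

X[k-2] = [-4, -1+3i, 2, -1-3i]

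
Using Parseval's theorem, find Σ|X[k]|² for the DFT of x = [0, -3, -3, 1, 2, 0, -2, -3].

Parseval: Σ|x[n]|² = (1/N)Σ|X[k]|², so Σ|X[k]|² = N·Σ|x[n]|² = 8·36.0000

Σ|X[k]|² = N·Σ|x[n]|² = 8·36.0000 = 288.0000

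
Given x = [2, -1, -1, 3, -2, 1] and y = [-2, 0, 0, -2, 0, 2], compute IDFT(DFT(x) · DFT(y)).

(x ⊛ y)[n] = Σ(m=0 to 5) x[m] · y[(n-m) mod 6]

Computing each output sample:
(x ⊛ y)[0] = -12
(x ⊛ y)[1] = 4
(x ⊛ y)[2] = 6
(x ⊛ y)[3] = -14
(x ⊛ y)[4] = 8
(x ⊛ y)[5] = 4

x ⊛ y = [-12, 4, 6, -14, 8, 4]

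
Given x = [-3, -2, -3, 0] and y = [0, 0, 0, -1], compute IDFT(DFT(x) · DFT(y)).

(x ⊛ y)[n] = Σ(m=0 to 3) x[m] · y[(n-m) mod 4]

Computing each output sample:
(x ⊛ y)[0] = 2
(x ⊛ y)[1] = 3
(x ⊛ y)[2] = 0
(x ⊛ y)[3] = 3

x ⊛ y = [2, 3, 0, 3]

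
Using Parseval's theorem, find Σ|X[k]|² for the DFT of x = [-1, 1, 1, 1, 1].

Parseval: Σ|x[n]|² = (1/N)Σ|X[k]|², so Σ|X[k]|² = N·Σ|x[n]|² = 5·5.0000

Σ|X[k]|² = N·Σ|x[n]|² = 5·5.0000 = 25.0000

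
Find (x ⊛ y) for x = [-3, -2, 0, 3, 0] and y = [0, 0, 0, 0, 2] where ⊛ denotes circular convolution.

(x ⊛ y)[n] = Σ(m=0 to 4) x[m] · y[(n-m) mod 5]

Computing each output sample:
(x ⊛ y)[0] = -4
(x ⊛ y)[1] = 0
(x ⊛ y)[2] = 6
(x ⊛ y)[3] = 0
(x ⊛ y)[4] = -6

x ⊛ y = [-4, 0, 6, 0, -6]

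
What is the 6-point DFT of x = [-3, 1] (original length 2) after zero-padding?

Original 2-point DFT: [-2, -4]
Zero-padded 6-point DFT provides frequency interpolation.

DFT_6([x, 0, ...]) = [-2, -2.5000-0.8660i, -3.5000-0.8660i, -4, -3.5000+0.8660i, -2.5000+0.8660i]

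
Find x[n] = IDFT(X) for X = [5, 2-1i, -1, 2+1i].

x[n] = (1/4) Σ(k=0 to 3) X[k] · e^(2πikn/4)

Computing each x[n]:
x[0] = 2
x[1] = 2
x[2] = 0
x[3] = 1

x = [2, 2, 0, 1]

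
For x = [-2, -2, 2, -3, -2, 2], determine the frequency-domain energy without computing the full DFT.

Parseval: Σ|x[n]|² = (1/N)Σ|X[k]|², so Σ|X[k]|² = N·Σ|x[n]|² = 6·29.0000

Σ|X[k]|² = N·Σ|x[n]|² = 6·29.0000 = 174.0000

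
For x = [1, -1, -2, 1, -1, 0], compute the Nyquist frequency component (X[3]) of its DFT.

X[3] = Σ(n=0 to 5) x[n] · ω_6^(3n) where ω_6 = e^(-2πi/6)
= (1)·ω_6^0 + (-1)·ω_6^3 + (-2)·ω_6^6 + (1)·ω_6^9 + (-1)·ω_6^12 + (0)·ω_6^15

X[3] = -2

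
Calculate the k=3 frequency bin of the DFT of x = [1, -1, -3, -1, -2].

X[3] = Σ(n=0 to 4) x[n] · ω_5^(3n) where ω_5 = e^(-2πi/5)
= (1)·ω_5^0 + (-1)·ω_5^3 + (-3)·ω_5^6 + (-1)·ω_5^9 + (-2)·ω_5^12

X[3] = 2.1910+2.4899i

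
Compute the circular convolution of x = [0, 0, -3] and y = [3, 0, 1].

(x ⊛ y)[n] = Σ(m=0 to 2) x[m] · y[(n-m) mod 3]

Computing each output sample:
(x ⊛ y)[0] = 0
(x ⊛ y)[1] = -3
(x ⊛ y)[2] = -9

x ⊛ y = [0, -3, -9]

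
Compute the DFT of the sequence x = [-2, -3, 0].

X[k] = Σ(n=0 to 2) x[n] · ω_3^(nk)
where ω_3 = e^(-2πi/3)

Computing each X[k]:
X[0] = -5
X[1] = -0.5000+2.5981i
X[2] = -0.5000-2.5981i

X = [-5, -0.5000+2.5981i, -0.5000-2.5981i]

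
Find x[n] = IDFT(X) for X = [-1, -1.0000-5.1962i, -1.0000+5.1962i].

x[n] = (1/3) Σ(k=0 to 2) X[k] · e^(2πikn/3)

Computing each x[n]:
x[0] = -1
x[1] = 3
x[2] = -3

x = [-1, 3, -3]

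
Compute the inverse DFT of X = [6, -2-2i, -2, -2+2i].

x[n] = (1/4) Σ(k=0 to 3) X[k] · e^(2πikn/4)

Computing each x[n]:
x[0] = 0
x[1] = 3
x[2] = 2
x[3] = 1

x = [0, 3, 2, 1]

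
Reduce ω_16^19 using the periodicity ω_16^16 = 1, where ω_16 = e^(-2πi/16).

Since ω_16^16 = 1, powers reduce modulo 16.
19 mod 16 = 3
So ω_16^19 = ω_16^3 = e^(-2πi·3/16)

ω_16^19 = ω_16^3 = 0.3827-0.9239i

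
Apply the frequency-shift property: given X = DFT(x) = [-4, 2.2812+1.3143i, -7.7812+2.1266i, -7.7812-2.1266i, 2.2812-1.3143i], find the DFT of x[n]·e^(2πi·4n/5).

Modulation property: DFT(ω_5^(-4n)·x[n]) = X[(k-4) mod 5], so circularly shift X by 4 positions.

X[k-4] = [2.2812+1.3143i, -7.7812+2.1266i, -7.7812-2.1266i, 2.2812-1.3143i, -4]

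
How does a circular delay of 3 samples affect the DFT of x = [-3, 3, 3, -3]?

Time shift by 3: X_shifted[k] = ω_4^(3k) · X[k]
Shifted x = [3, 3, -3, -3]

DFT(x[n-3]) = [0, 6-6i, 0, 6+6i]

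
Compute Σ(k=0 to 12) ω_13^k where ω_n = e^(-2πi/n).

Sum of all nth roots of unity equals 0 for n > 1 (geometric series with r ≠ 1).

0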